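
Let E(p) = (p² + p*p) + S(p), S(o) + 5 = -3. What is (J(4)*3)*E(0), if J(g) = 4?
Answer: -96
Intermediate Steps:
S(o) = -8 (S(o) = -5 - 3 = -8)
E(p) = -8 + 2*p² (E(p) = (p² + p*p) - 8 = (p² + p²) - 8 = 2*p² - 8 = -8 + 2*p²)
(J(4)*3)*E(0) = (4*3)*(-8 + 2*0²) = 12*(-8 + 2*0) = 12*(-8 + 0) = 12*(-8) = -96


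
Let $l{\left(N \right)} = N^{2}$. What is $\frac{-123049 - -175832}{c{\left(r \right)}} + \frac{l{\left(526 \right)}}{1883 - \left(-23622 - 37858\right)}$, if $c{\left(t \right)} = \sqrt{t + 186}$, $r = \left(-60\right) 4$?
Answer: $\frac{276676}{63363} - \frac{52783 i \sqrt{6}}{18} \approx 4.3665 - 7182.9 i$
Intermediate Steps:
$r = -240$
$c{\left(t \right)} = \sqrt{186 + t}$
$\frac{-123049 - -175832}{c{\left(r \right)}} + \frac{l{\left(526 \right)}}{1883 - \left(-23622 - 37858\right)} = \frac{-123049 - -175832}{\sqrt{186 - 240}} + \frac{526^{2}}{1883 - \left(-23622 - 37858\right)} = \frac{-123049 + 175832}{\sqrt{-54}} + \frac{276676}{1883 - \left(-23622 - 37858\right)} = \frac{52783}{3 i \sqrt{6}} + \frac{276676}{1883 - -61480} = 52783 \left(- \frac{i \sqrt{6}}{18}\right) + \frac{276676}{1883 + 61480} = - \frac{52783 i \sqrt{6}}{18} + \frac{276676}{63363} = \frac{276676}{63363} - \frac{52783 i \sqrt{6}}{18}$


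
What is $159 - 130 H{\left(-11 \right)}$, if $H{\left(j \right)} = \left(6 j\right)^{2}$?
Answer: $-566121$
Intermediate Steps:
$H{\left(j \right)} = 36 j^{2}$
$159 - 130 H{\left(-11 \right)} = 159 - 130 \cdot 36 \left(-11\right)^{2} = 159 - 130 \cdot 36 \cdot 121 = 159 - 566280 = -566121$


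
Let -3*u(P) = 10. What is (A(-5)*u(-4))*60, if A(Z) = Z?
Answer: 1000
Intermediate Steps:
u(P) = -10/3 (u(P) = -⅓*10 = -10/3)
(A(-5)*u(-4))*60 = -5*(-10/3)*60 = (50/3)*60 = 1000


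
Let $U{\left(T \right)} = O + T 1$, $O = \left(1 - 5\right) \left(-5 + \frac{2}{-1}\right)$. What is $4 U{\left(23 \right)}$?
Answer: $204$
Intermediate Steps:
$O = 28$ ($O = - 4 \left(-5 + 2 \left(-1\right)\right) = - 4 \left(-5 - 2\right) = \left(-4\right) \left(-7\right) = 28$)
$U{\left(T \right)} = 28 + T$ ($U{\left(T \right)} = 28 + T 1 = 28 + T$)
$4 U{\left(23 \right)} = 4 \left(28 + 23\right) = 4 \cdot 51 = 204$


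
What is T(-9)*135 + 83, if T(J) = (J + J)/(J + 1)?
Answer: 1547/4 ≈ 386.75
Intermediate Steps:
T(J) = 2*J/(1 + J) (T(J) = (2*J)/(1 + J) = 2*J/(1 + J))
T(-9)*135 + 83 = (2*(-9)/(1 - 9))*135 + 83 = (2*(-9)/(-8))*135 + 83 = (2*(-9)*(-⅛))*135 + 83 = (9/4)*135 + 83 = 1215/4 + 83 = 1547/4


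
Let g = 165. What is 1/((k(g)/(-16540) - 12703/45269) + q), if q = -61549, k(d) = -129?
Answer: -748749260/46084972471659 ≈ -1.6247e-5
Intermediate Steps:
1/((k(g)/(-16540) - 12703/45269) + q) = 1/((-129/(-16540) - 12703/45269) - 61549) = 1/((-129*(-1/16540) - 12703*1/45269) - 61549) = 1/((129/16540 - 12703/45269) - 61549) = 1/(-204267919/748749260 - 61549) = 1/(-46084972471659/748749260) = -748749260/46084972471659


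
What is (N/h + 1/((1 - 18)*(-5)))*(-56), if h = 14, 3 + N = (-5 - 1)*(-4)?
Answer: -7196/85 ≈ -84.659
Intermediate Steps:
N = 21 (N = -3 + (-5 - 1)*(-4) = -3 - 6*(-4) = -3 + 24 = 21)
(N/h + 1/((1 - 18)*(-5)))*(-56) = (21/14 + 1/((1 - 18)*(-5)))*(-56) = (21*(1/14) - 1/5/(-17))*(-56) = (3/2 - 1/17*(-1/5))*(-56) = (3/2 + 1/85)*(-56) = (257/170)*(-56) = -7196/85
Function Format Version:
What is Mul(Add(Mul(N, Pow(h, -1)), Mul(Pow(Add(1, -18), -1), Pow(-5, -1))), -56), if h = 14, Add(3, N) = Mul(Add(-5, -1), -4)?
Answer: Rational(-7196, 85) ≈ -84.659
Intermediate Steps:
N = 21 (N = Add(-3, Mul(Add(-5, -1), -4)) = Add(-3, Mul(-6, -4)) = Add(-3, 24) = 21)
Mul(Add(Mul(N, Pow(h, -1)), Mul(Pow(Add(1, -18), -1), Pow(-5, -1))), -56) = Mul(Add(Mul(21, Pow(14, -1)), Mul(Pow(Add(1, -18), -1), Pow(-5, -1))), -56) = Mul(Add(Mul(21, Rational(1, 14)), Mul(Pow(-17, -1), Rational(-1, 5))), -56) = Mul(Add(Rational(3, 2), Mul(Rational(-1, 17), Rational(-1, 5))), -56) = Mul(Add(Rational(3, 2), Rational(1, 85)), -56) = Mul(Rational(257, 170), -56) = Rational(-7196, 85)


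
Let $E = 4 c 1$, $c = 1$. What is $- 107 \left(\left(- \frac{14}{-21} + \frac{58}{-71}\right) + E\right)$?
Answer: $- \frac{87740}{213} \approx -411.92$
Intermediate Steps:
$E = 4$ ($E = 4 \cdot 1 \cdot 1 = 4 \cdot 1 = 4$)
$- 107 \left(\left(- \frac{14}{-21} + \frac{58}{-71}\right) + E\right) = - 107 \left(\left(- \frac{14}{-21} + \frac{58}{-71}\right) + 4\right) = - 107 \left(\left(\left(-14\right) \left(- \frac{1}{21}\right) + 58 \left(- \frac{1}{71}\right)\right) + 4\right) = - 107 \left(\left(\frac{2}{3} - \frac{58}{71}\right) + 4\right) = - 107 \left(- \frac{32}{213} + 4\right) = \left(-107\right) \frac{820}{213} = - \frac{87740}{213}$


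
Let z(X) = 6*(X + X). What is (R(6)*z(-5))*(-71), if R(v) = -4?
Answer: -17040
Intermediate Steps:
z(X) = 12*X (z(X) = 6*(2*X) = 12*X)
(R(6)*z(-5))*(-71) = -48*(-5)*(-71) = -4*(-60)*(-71) = 240*(-71) = -17040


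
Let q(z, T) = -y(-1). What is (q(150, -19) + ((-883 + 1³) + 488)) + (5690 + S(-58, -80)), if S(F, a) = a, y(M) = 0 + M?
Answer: 5217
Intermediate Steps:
y(M) = M
q(z, T) = 1 (q(z, T) = -1*(-1) = 1)
(q(150, -19) + ((-883 + 1³) + 488)) + (5690 + S(-58, -80)) = (1 + ((-883 + 1³) + 488)) + (5690 - 80) = (1 + ((-883 + 1) + 488)) + 5610 = (1 + (-882 + 488)) + 5610 = (1 - 394) + 5610 = -393 + 5610 = 5217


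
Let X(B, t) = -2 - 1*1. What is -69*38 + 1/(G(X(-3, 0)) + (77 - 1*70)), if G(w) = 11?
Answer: -47195/18 ≈ -2621.9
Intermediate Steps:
X(B, t) = -3 (X(B, t) = -2 - 1 = -3)
-69*38 + 1/(G(X(-3, 0)) + (77 - 1*70)) = -69*38 + 1/(11 + (77 - 1*70)) = -2622 + 1/(11 + (77 - 70)) = -2622 + 1/(11 + 7) = -2622 + 1/18 = -47195/18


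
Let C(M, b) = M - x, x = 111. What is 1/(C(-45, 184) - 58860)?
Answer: -1/59016 ≈ -1.6945e-5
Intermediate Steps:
C(M, b) = -111 + M (C(M, b) = M - 1*111 = M - 111 = -111 + M)
1/(C(-45, 184) - 58860) = 1/((-111 - 45) - 58860) = 1/(-156 - 58860) = 1/(-59016) = -1/59016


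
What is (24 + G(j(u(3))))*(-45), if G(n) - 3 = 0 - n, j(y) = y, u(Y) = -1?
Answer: -1260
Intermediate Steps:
G(n) = 3 - n (G(n) = 3 + (0 - n) = 3 - n)
(24 + G(j(u(3))))*(-45) = (24 + (3 - 1*(-1)))*(-45) = (24 + (3 + 1))*(-45) = (24 + 4)*(-45) = 28*(-45) = -1260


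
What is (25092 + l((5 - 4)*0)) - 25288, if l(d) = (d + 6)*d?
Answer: -196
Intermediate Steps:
l(d) = d*(6 + d) (l(d) = (6 + d)*d = d*(6 + d))
(25092 + l((5 - 4)*0)) - 25288 = (25092 + ((5 - 4)*0)*(6 + (5 - 4)*0)) - 25288 = (25092 + (1*0)*(6 + 1*0)) - 25288 = (25092 + 0*(6 + 0)) - 25288 = (25092 + 0*6) - 25288 = (25092 + 0) - 25288 = 25092 - 25288 = -196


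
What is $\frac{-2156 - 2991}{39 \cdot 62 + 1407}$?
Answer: $- \frac{5147}{3825} \approx -1.3456$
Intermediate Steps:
$\frac{-2156 - 2991}{39 \cdot 62 + 1407} = - \frac{5147}{2418 + 1407} = - \frac{5147}{3825}$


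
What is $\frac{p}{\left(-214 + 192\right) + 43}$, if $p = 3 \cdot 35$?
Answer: $5$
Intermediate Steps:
$p = 105$
$\frac{p}{\left(-214 + 192\right) + 43} = \frac{105}{\left(-214 + 192\right) + 43} = \frac{105}{-22 + 43} = \frac{105}{21} = 105 \cdot \frac{1}{21} = 5$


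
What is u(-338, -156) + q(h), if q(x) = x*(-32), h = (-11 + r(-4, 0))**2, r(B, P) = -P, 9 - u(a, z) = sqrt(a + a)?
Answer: -3863 - 26*I ≈ -3863.0 - 26.0*I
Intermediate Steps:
u(a, z) = 9 - sqrt(2)*sqrt(a) (u(a, z) = 9 - sqrt(a + a) = 9 - sqrt(2*a) = 9 - sqrt(2)*sqrt(a))
h = 121 (h = (-11 - 1*0)**2 = (-11 + 0)**2 = (-11)**2 = 121)
q(x) = -32*x
u(-338, -156) + q(h) = (9 - sqrt(2)*sqrt(-338)) - 32*121 = (9 - sqrt(2)*13*I*sqrt(2)) - 3872 = (9 - 26*I) - 3872 = -3863 - 26*I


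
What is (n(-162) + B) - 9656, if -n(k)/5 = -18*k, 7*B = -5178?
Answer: -174830/7 ≈ -24976.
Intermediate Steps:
B = -5178/7 (B = (⅐)*(-5178) = -5178/7 ≈ -739.71)
n(k) = 90*k (n(k) = -(-90)*k = 90*k)
(n(-162) + B) - 9656 = (90*(-162) - 5178/7) - 9656 = (-14580 - 5178/7) - 9656 = -107238/7 - 9656 = -174830/7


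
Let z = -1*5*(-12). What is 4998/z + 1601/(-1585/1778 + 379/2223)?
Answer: -60905717971/28495930 ≈ -2137.3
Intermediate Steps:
z = 60 (z = -5*(-12) = 60)
4998/z + 1601/(-1585/1778 + 379/2223) = 4998/60 + 1601/(-1585/1778 + 379/2223) = 4998*(1/60) + 1601/(-1585*1/1778 + 379*(1/2223)) = 833/10 + 1601/(-1585/1778 + 379/2223) = 833/10 + 1601/(-2849593/3952494) = 833/10 + 1601*(-3952494/2849593) = 833/10 - 6327942894/2849593 = -60905717971/28495930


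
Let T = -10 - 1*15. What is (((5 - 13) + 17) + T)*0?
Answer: 0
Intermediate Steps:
T = -25 (T = -10 - 15 = -25)
(((5 - 13) + 17) + T)*0 = (((5 - 13) + 17) - 25)*0 = ((-8 + 17) - 25)*0 = (9 - 25)*0 = -16*0 = 0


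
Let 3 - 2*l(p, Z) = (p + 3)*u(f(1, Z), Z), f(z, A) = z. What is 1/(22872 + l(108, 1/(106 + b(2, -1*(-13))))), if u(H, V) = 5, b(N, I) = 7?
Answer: 1/22596 ≈ 4.4256e-5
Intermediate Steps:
l(p, Z) = -6 - 5*p/2 (l(p, Z) = 3/2 - (p + 3)*5/2 = 3/2 - (3 + p)*5/2 = 3/2 - (15 + 5*p)/2 = 3/2 + (-15/2 - 5*p/2) = -6 - 5*p/2)
1/(22872 + l(108, 1/(106 + b(2, -1*(-13))))) = 1/(22872 + (-6 - 5/2*108)) = 1/(22872 + (-6 - 270)) = 1/(22872 - 276) = 1/22596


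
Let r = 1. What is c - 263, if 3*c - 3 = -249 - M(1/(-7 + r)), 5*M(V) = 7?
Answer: -5182/15 ≈ -345.47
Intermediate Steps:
M(V) = 7/5 (M(V) = (⅕)*7 = 7/5)
c = -1237/15 (c = 1 + (-249 - 1*7/5)/3 = 1 + (-249 - 7/5)/3 = 1 + (⅓)*(-1252/5) = 1 - 1252/15 = -1237/15 ≈ -82.467)
c - 263 = -1237/15 - 263 = -5182/15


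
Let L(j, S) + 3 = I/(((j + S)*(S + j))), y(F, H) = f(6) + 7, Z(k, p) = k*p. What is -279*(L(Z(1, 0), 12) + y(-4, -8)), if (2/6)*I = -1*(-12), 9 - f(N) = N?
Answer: -8091/4 ≈ -2022.8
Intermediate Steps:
f(N) = 9 - N
I = 36 (I = 3*(-1*(-12)) = 3*12 = 36)
y(F, H) = 10 (y(F, H) = (9 - 1*6) + 7 = (9 - 6) + 7 = 3 + 7 = 10)
L(j, S) = -3 + 36/(S + j)² (L(j, S) = -3 + 36/(((j + S)*(S + j))) = -3 + 36/(((S + j)*(S + j))) = -3 + 36/((S + j)²) = -3 + 36/(S + j)²)
-279*(L(Z(1, 0), 12) + y(-4, -8)) = -279*((-3 + 36/(12 + 1*0)²) + 10) = -279*((-3 + 36/(12 + 0)²) + 10) = -279*((-3 + 36/12²) + 10) = -279*((-3 + 36*(1/144)) + 10) = -279*((-3 + ¼) + 10) = -279*(-11/4 + 10) = -279*29/4 = -8091/4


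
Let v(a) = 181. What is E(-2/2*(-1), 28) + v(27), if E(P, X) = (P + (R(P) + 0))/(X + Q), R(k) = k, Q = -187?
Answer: 28777/159 ≈ 180.99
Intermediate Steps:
E(P, X) = 2*P/(-187 + X) (E(P, X) = (P + (P + 0))/(X - 187) = (P + P)/(-187 + X) = (2*P)/(-187 + X) = 2*P/(-187 + X))
E(-2/2*(-1), 28) + v(27) = 2*(-2/2*(-1))/(-187 + 28) + 181 = 2*(-2*1/2*(-1))/(-159) + 181 = 2*(-1*(-1))*(-1/159) + 181 = 2*1*(-1/159) + 181 = -2/159 + 181 = 28777/159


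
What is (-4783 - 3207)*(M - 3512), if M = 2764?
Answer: 5976520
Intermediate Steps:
(-4783 - 3207)*(M - 3512) = (-4783 - 3207)*(2764 - 3512) = -7990*(-748) = 5976520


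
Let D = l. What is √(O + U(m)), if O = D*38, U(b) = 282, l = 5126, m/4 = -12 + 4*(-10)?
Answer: √195070 ≈ 441.67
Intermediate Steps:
m = -208 (m = 4*(-12 + 4*(-10)) = 4*(-12 - 40) = 4*(-52) = -208)
D = 5126
O = 194788 (O = 5126*38 = 194788)
√(O + U(m)) = √(194788 + 282) = √195070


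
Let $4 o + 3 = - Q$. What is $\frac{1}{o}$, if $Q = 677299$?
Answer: $- \frac{2}{338651} \approx -5.9058 \cdot 10^{-6}$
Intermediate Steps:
$o = - \frac{338651}{2}$ ($o = - \frac{3}{4} + \frac{\left(-1\right) 677299}{4} = - \frac{3}{4} + \frac{1}{4} \left(-677299\right) = - \frac{3}{4} - \frac{677299}{4} = - \frac{338651}{2} \approx -1.6933 \cdot 10^{5}$)
$\frac{1}{o} = \frac{1}{- \frac{338651}{2}} = - \frac{2}{338651}$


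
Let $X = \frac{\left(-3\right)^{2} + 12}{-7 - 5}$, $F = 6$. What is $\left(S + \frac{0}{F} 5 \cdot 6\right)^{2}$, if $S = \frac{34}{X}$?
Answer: $\frac{18496}{49} \approx 377.47$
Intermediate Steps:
$X = - \frac{7}{4}$ ($X = \frac{9 + 12}{-12} = 21 \left(- \frac{1}{12}\right) = - \frac{7}{4} \approx -1.75$)
$S = - \frac{136}{7}$ ($S = \frac{34}{- \frac{7}{4}} = 34 \left(- \frac{4}{7}\right) = - \frac{136}{7} \approx -19.429$)
$\left(S + \frac{0}{F} 5 \cdot 6\right)^{2} = \left(- \frac{136}{7} + \frac{0}{6} \cdot 5 \cdot 6\right)^{2} = \left(- \frac{136}{7} + 0 \cdot \frac{1}{6} \cdot 5 \cdot 6\right)^{2} = \left(- \frac{136}{7} + 0 \cdot 5 \cdot 6\right)^{2} = \left(- \frac{136}{7} + 0 \cdot 6\right)^{2} = \left(- \frac{136}{7} + 0\right)^{2} = \left(- \frac{136}{7}\right)^{2} = \frac{18496}{49}$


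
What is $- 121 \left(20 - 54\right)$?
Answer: $4114$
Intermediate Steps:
$- 121 \left(20 - 54\right) = \left(-121\right) \left(-34\right) = 4114$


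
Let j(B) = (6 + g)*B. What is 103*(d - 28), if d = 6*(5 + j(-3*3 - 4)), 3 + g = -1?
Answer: -15862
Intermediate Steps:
g = -4 (g = -3 - 1 = -4)
j(B) = 2*B (j(B) = (6 - 4)*B = 2*B)
d = -126 (d = 6*(5 + 2*(-3*3 - 4)) = 6*(5 + 2*(-9 - 4)) = 6*(5 + 2*(-13)) = 6*(5 - 26) = 6*(-21) = -126)
103*(d - 28) = 103*(-126 - 28) = 103*(-154) = -15862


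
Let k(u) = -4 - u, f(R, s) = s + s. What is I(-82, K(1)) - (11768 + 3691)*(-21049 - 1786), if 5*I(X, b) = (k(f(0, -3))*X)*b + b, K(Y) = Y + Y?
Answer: 1765030999/5 ≈ 3.5301e+8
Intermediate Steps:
K(Y) = 2*Y
f(R, s) = 2*s
I(X, b) = b/5 + 2*X*b/5 (I(X, b) = (((-4 - 2*(-3))*X)*b + b)/5 = (((-4 - 1*(-6))*X)*b + b)/5 = (((-4 + 6)*X)*b + b)/5 = ((2*X)*b + b)/5 = (2*X*b + b)/5 = (b + 2*X*b)/5 = b/5 + 2*X*b/5)
I(-82, K(1)) - (11768 + 3691)*(-21049 - 1786) = (2*1)*(1 + 2*(-82))/5 - (11768 + 3691)*(-21049 - 1786) = (⅕)*2*(1 - 164) - 15459*(-22835) = (⅕)*2*(-163) - 1*(-353006265) = -326/5 + 353006265 = 1765030999/5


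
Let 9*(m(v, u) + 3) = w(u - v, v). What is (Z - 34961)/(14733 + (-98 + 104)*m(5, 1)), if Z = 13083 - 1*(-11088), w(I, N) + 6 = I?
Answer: -6474/8825 ≈ -0.73360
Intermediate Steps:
w(I, N) = -6 + I
Z = 24171 (Z = 13083 + 11088 = 24171)
m(v, u) = -11/3 - v/9 + u/9 (m(v, u) = -3 + (-6 + (u - v))/9 = -3 + (-6 + u - v)/9 = -3 + (-⅔ - v/9 + u/9) = -11/3 - v/9 + u/9)
(Z - 34961)/(14733 + (-98 + 104)*m(5, 1)) = (24171 - 34961)/(14733 + (-98 + 104)*(-11/3 - ⅑*5 + (⅑)*1)) = -10790/(14733 + 6*(-11/3 - 5/9 + ⅑)) = -10790/(14733 + 6*(-37/9)) = -10790/(14733 - 74/3) = -10790/44125/3 = -10790*3/44125 = -6474/8825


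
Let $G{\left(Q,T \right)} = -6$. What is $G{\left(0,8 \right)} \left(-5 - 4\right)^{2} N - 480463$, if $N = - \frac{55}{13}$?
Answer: $- \frac{6219289}{13} \approx -4.7841 \cdot 10^{5}$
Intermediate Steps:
$N = - \frac{55}{13}$ ($N = \left(-55\right) \frac{1}{13} = - \frac{55}{13} \approx -4.2308$)
$G{\left(0,8 \right)} \left(-5 - 4\right)^{2} N - 480463 = - 6 \left(-5 - 4\right)^{2} \left(- \frac{55}{13}\right) - 480463 = - 6 \left(-9\right)^{2} \left(- \frac{55}{13}\right) - 480463 = \left(-6\right) 81 \left(- \frac{55}{13}\right) - 480463 = \left(-486\right) \left(- \frac{55}{13}\right) - 480463 = \frac{26730}{13} - 480463 = - \frac{6219289}{13}$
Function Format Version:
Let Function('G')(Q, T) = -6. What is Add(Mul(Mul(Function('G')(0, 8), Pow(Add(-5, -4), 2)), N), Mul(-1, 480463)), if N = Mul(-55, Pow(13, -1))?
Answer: Rational(-6219289, 13) ≈ -4.7841e+5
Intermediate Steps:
N = Rational(-55, 13) (N = Mul(-55, Rational(1, 13)) = Rational(-55, 13) ≈ -4.2308)
Add(Mul(Mul(Function('G')(0, 8), Pow(Add(-5, -4), 2)), N), Mul(-1, 480463)) = Add(Mul(Mul(-6, Pow(Add(-5, -4), 2)), Rational(-55, 13)), Mul(-1, 480463)) = Add(Mul(Mul(-6, Pow(-9, 2)), Rational(-55, 13)), -480463) = Add(Mul(Mul(-6, 81), Rational(-55, 13)), -480463) = Add(Mul(-486, Rational(-55, 13)), -480463) = Add(Rational(26730, 13), -480463) = Rational(-6219289, 13)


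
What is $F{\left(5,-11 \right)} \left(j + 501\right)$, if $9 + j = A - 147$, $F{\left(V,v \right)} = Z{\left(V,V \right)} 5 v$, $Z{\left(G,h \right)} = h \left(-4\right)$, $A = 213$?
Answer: $613800$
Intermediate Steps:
$Z{\left(G,h \right)} = - 4 h$
$F{\left(V,v \right)} = - 20 V v$ ($F{\left(V,v \right)} = - 4 V 5 v = - 20 V v$)
$j = 57$ ($j = -9 + \left(213 - 147\right) = -9 + 66 = 57$)
$F{\left(5,-11 \right)} \left(j + 501\right) = \left(-20\right) 5 \left(-11\right) \left(57 + 501\right) = 1100 \cdot 558 = 613800$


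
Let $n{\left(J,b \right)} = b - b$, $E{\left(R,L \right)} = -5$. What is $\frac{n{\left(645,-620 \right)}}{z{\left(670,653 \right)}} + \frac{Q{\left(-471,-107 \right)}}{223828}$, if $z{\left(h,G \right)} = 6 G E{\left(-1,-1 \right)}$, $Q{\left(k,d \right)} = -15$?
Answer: $- \frac{15}{223828} \approx -6.7016 \cdot 10^{-5}$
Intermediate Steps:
$z{\left(h,G \right)} = - 30 G$ ($z{\left(h,G \right)} = 6 G \left(-5\right) = - 30 G$)
$n{\left(J,b \right)} = 0$
$\frac{n{\left(645,-620 \right)}}{z{\left(670,653 \right)}} + \frac{Q{\left(-471,-107 \right)}}{223828} = \frac{0}{\left(-30\right) 653} - \frac{15}{223828} = \frac{0}{-19590} - \frac{15}{223828} = 0 \left(- \frac{1}{19590}\right) - \frac{15}{223828} = 0 - \frac{15}{223828} = - \frac{15}{223828}$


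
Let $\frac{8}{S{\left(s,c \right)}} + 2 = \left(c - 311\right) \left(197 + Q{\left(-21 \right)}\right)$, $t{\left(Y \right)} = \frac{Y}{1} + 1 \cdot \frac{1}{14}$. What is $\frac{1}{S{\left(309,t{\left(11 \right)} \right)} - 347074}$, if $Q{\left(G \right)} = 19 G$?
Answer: $- \frac{424085}{147188877234} \approx -2.8812 \cdot 10^{-6}$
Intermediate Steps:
$t{\left(Y \right)} = \frac{1}{14} + Y$ ($t{\left(Y \right)} = Y 1 + 1 \cdot \frac{1}{14} = Y + \frac{1}{14} = \frac{1}{14} + Y$)
$S{\left(s,c \right)} = \frac{8}{62820 - 202 c}$ ($S{\left(s,c \right)} = \frac{8}{-2 + \left(c - 311\right) \left(197 + 19 \left(-21\right)\right)} = \frac{8}{-2 + \left(-311 + c\right) \left(197 - 399\right)} = \frac{8}{-2 + \left(-311 + c\right) \left(-202\right)} = \frac{8}{-2 - \left(-62822 + 202 c\right)} = \frac{8}{62820 - 202 c}$)
$\frac{1}{S{\left(309,t{\left(11 \right)} \right)} - 347074} = \frac{1}{- \frac{4}{-31410 + 101 \left(\frac{1}{14} + 11\right)} - 347074} = \frac{1}{- \frac{4}{-31410 + 101 \cdot \frac{155}{14}} - 347074} = \frac{1}{- \frac{4}{-31410 + \frac{15655}{14}} - 347074} = \frac{1}{- \frac{4}{- \frac{424085}{14}} - 347074} = \frac{1}{\left(-4\right) \left(- \frac{14}{424085}\right) - 347074} = \frac{1}{\frac{56}{424085} - 347074} = \frac{1}{- \frac{147188877234}{424085}} = - \frac{424085}{147188877234}$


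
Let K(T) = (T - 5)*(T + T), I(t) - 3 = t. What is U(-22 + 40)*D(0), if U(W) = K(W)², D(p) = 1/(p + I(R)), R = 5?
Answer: 27378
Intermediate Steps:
I(t) = 3 + t
K(T) = 2*T*(-5 + T) (K(T) = (-5 + T)*(2*T) = 2*T*(-5 + T))
D(p) = 1/(8 + p) (D(p) = 1/(p + (3 + 5)) = 1/(p + 8) = 1/(8 + p))
U(W) = 4*W²*(-5 + W)² (U(W) = (2*W*(-5 + W))² = 4*W²*(-5 + W)²)
U(-22 + 40)*D(0) = (4*(-22 + 40)²*(-5 + (-22 + 40))²)/(8 + 0) = (4*18²*(-5 + 18)²)/8 = (4*324*13²)*(⅛) = (4*324*169)*(⅛) = 219024*(⅛) = 27378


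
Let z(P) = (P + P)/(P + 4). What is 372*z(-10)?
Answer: 1240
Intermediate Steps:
z(P) = 2*P/(4 + P) (z(P) = (2*P)/(4 + P) = 2*P/(4 + P))
372*z(-10) = 372*(2*(-10)/(4 - 10)) = 372*(2*(-10)/(-6)) = 372*(2*(-10)*(-⅙)) = 372*(10/3) = 1240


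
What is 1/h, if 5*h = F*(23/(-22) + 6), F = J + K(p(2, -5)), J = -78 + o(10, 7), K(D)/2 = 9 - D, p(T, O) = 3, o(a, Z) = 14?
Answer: -55/2834 ≈ -0.019407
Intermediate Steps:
K(D) = 18 - 2*D (K(D) = 2*(9 - D) = 18 - 2*D)
J = -64 (J = -78 + 14 = -64)
F = -52 (F = -64 + (18 - 2*3) = -64 + (18 - 6) = -64 + 12 = -52)
h = -2834/55 (h = (-52*(23/(-22) + 6))/5 = (-52*(23*(-1/22) + 6))/5 = (-52*(-23/22 + 6))/5 = (-52*109/22)/5 = (1/5)*(-2834/11) = -2834/55 ≈ -51.527)
1/h = 1/(-2834/55) = -55/2834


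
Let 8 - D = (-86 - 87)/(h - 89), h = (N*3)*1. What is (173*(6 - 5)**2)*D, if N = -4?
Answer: 109855/101 ≈ 1087.7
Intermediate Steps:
h = -12 (h = -4*3*1 = -12*1 = -12)
D = 635/101 (D = 8 - (-86 - 87)/(-12 - 89) = 8 - (-173)/(-101) = 8 - (-173)*(-1)/101 = 8 - 1*173/101 = 8 - 173/101 = 635/101 ≈ 6.2871)
(173*(6 - 5)**2)*D = (173*(6 - 5)**2)*(635/101) = (173*1**2)*(635/101) = (173*1)*(635/101) = 173*(635/101) = 109855/101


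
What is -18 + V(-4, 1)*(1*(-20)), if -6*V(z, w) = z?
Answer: -94/3 ≈ -31.333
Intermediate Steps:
V(z, w) = -z/6
-18 + V(-4, 1)*(1*(-20)) = -18 + (-⅙*(-4))*(1*(-20)) = -18 + (⅔)*(-20) = -18 - 40/3 = -94/3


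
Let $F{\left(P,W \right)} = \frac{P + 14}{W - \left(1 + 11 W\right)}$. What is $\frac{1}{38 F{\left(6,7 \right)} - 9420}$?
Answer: $- \frac{71}{669580} \approx -0.00010604$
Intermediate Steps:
$F{\left(P,W \right)} = \frac{14 + P}{-1 - 10 W}$ ($F{\left(P,W \right)} = \frac{14 + P}{W - \left(1 + 11 W\right)} = \frac{14 + P}{-1 - 10 W}$)
$\frac{1}{38 F{\left(6,7 \right)} - 9420} = \frac{1}{38 \frac{-14 - 6}{1 + 10 \cdot 7} - 9420} = \frac{1}{38 \frac{-14 - 6}{1 + 70} - 9420} = \frac{1}{38 \cdot \frac{1}{71} \left(-20\right) - 9420} = \frac{1}{38 \left(- \frac{20}{71}\right) - 9420} = \frac{1}{- \frac{760}{71} - 9420} = \frac{1}{- \frac{669580}{71}} = - \frac{71}{669580}$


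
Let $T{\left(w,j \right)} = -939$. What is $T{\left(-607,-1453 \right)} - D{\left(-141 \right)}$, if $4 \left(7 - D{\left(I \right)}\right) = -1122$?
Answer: $- \frac{2453}{2} \approx -1226.5$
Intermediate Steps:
$D{\left(I \right)} = \frac{575}{2}$ ($D{\left(I \right)} = 7 - - \frac{561}{2} = 7 + \frac{561}{2} = \frac{575}{2}$)
$T{\left(-607,-1453 \right)} - D{\left(-141 \right)} = -939 - \frac{575}{2} = - \frac{2453}{2}$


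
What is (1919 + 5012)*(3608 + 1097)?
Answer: 32610355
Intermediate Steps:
(1919 + 5012)*(3608 + 1097) = 6931*4705 = 32610355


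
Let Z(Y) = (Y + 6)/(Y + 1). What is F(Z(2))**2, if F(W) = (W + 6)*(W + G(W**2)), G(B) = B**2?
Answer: 12569100544/59049 ≈ 2.1286e+5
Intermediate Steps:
Z(Y) = (6 + Y)/(1 + Y)
F(W) = (6 + W)*(W + W**4) (F(W) = (W + 6)*(W + (W**2)**2) = (6 + W)*(W + W**4))
F(Z(2))**2 = (((6 + 2)/(1 + 2))*(6 + (6 + 2)/(1 + 2) + ((6 + 2)/(1 + 2))**4 + 6*((6 + 2)/(1 + 2))**3))**2 = ((8/3)*(6 + 8/3 + (8/3)**4 + 6*(8/3)**3))**2 = (((1/3)*8)*(6 + (1/3)*8 + ((1/3)*8)**4 + 6*((1/3)*8)**3))**2 = (8*(6 + 8/3 + (8/3)**4 + 6*(8/3)**3)/3)**2 = (8*(6 + 8/3 + 4096/81 + 6*(512/27))/3)**2 = (8*(6 + 8/3 + 4096/81 + 1024/9)/3)**2 = ((8/3)*(14014/81))**2 = (112112/243)**2 = 12569100544/59049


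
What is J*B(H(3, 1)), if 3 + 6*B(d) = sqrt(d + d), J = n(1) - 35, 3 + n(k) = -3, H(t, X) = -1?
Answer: 41/2 - 41*I*sqrt(2)/6 ≈ 20.5 - 9.6638*I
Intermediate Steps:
n(k) = -6 (n(k) = -3 - 3 = -6)
J = -41 (J = -6 - 35 = -41)
B(d) = -1/2 + sqrt(2)*sqrt(d)/6 (B(d) = -1/2 + sqrt(d + d)/6 = -1/2 + sqrt(2*d)/6 = -1/2 + (sqrt(2)*sqrt(d))/6 = -1/2 + sqrt(2)*sqrt(d)/6)
J*B(H(3, 1)) = -41*(-1/2 + sqrt(2)*sqrt(-1)/6) = -41*(-1/2 + sqrt(2)*I/6) = -41*(-1/2 + I*sqrt(2)/6) = 41/2 - 41*I*sqrt(2)/6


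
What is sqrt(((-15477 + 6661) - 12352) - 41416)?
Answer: 2*I*sqrt(15646) ≈ 250.17*I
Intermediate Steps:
sqrt(((-15477 + 6661) - 12352) - 41416) = sqrt((-8816 - 12352) - 41416) = sqrt(-21168 - 41416) = sqrt(-62584) = 2*I*sqrt(15646)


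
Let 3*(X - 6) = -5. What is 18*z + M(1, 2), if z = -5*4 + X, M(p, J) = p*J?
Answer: -280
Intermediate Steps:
X = 13/3 (X = 6 + (⅓)*(-5) = 6 - 5/3 = 13/3 ≈ 4.3333)
M(p, J) = J*p
z = -47/3 (z = -5*4 + 13/3 = -20 + 13/3 = -47/3 ≈ -15.667)
18*z + M(1, 2) = 18*(-47/3) + 2*1 = -282 + 2 = -280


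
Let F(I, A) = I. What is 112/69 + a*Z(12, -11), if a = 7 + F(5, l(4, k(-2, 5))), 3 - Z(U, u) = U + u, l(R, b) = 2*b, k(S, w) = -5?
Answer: 1768/69 ≈ 25.623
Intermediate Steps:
Z(U, u) = 3 - U - u (Z(U, u) = 3 - (U + u) = 3 + (-U - u) = 3 - U - u)
a = 12 (a = 7 + 5 = 12)
112/69 + a*Z(12, -11) = 112/69 + 12*(3 - 1*12 - 1*(-11)) = 112*(1/69) + 12*(3 - 12 + 11) = 112/69 + 12*2 = 112/69 + 24 = 1768/69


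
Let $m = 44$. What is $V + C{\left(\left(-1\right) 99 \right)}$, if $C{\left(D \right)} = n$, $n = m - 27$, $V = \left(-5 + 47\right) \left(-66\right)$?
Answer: $-2755$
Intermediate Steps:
$V = -2772$ ($V = 42 \left(-66\right) = -2772$)
$n = 17$ ($n = 44 - 27 = 17$)
$C{\left(D \right)} = 17$
$V + C{\left(\left(-1\right) 99 \right)} = -2772 + 17 = -2755$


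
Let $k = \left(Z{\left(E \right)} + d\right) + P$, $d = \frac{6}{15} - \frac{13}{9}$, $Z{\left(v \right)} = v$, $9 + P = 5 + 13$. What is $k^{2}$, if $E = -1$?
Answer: $\frac{97969}{2025} \approx 48.38$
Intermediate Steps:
$P = 9$ ($P = -9 + \left(5 + 13\right) = -9 + 18 = 9$)
$d = - \frac{47}{45}$ ($d = 6 \cdot \frac{1}{15} - \frac{13}{9} = \frac{2}{5} - \frac{13}{9} = - \frac{47}{45} \approx -1.0444$)
$k = \frac{313}{45}$ ($k = \left(-1 - \frac{47}{45}\right) + 9 = - \frac{92}{45} + 9 = \frac{313}{45} \approx 6.9556$)
$k^{2} = \left(\frac{313}{45}\right)^{2} = \frac{97969}{2025}$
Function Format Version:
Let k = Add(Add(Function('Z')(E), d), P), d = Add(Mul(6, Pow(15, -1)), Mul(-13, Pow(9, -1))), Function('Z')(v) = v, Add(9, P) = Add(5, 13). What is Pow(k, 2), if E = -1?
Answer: Rational(97969, 2025) ≈ 48.380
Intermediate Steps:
P = 9 (P = Add(-9, Add(5, 13)) = Add(-9, 18) = 9)
d = Rational(-47, 45) (d = Add(Mul(6, Rational(1, 15)), Mul(-13, Rational(1, 9))) = Add(Rational(2, 5), Rational(-13, 9)) = Rational(-47, 45) ≈ -1.0444)
k = Rational(313, 45) (k = Add(Add(-1, Rational(-47, 45)), 9) = Add(Rational(-92, 45), 9) = Rational(313, 45) ≈ 6.9556)
Pow(k, 2) = Pow(Rational(313, 45), 2) = Rational(97969, 2025)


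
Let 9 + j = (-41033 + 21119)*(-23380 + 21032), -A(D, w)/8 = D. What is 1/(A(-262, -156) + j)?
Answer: 1/46760159 ≈ 2.1386e-8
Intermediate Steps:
A(D, w) = -8*D
j = 46758063 (j = -9 + (-41033 + 21119)*(-23380 + 21032) = -9 - 19914*(-2348) = -9 + 46758072 = 46758063)
1/(A(-262, -156) + j) = 1/(-8*(-262) + 46758063) = 1/(2096 + 46758063) = 1/46760159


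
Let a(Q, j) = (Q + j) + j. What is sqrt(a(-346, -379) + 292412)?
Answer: 2*sqrt(72827) ≈ 539.73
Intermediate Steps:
a(Q, j) = Q + 2*j
sqrt(a(-346, -379) + 292412) = sqrt((-346 + 2*(-379)) + 292412) = sqrt((-346 - 758) + 292412) = sqrt(-1104 + 292412) = sqrt(291308) = 2*sqrt(72827)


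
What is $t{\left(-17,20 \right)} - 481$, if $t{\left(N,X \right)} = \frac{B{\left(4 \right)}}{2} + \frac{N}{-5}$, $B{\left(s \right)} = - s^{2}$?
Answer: $- \frac{2428}{5} \approx -485.6$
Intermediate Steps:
$t{\left(N,X \right)} = -8 - \frac{N}{5}$ ($t{\left(N,X \right)} = \frac{\left(-1\right) 4^{2}}{2} + \frac{N}{-5} = \left(-1\right) 16 \cdot \frac{1}{2} + N \left(- \frac{1}{5}\right) = \left(-16\right) \frac{1}{2} - \frac{N}{5} = -8 - \frac{N}{5}$)
$t{\left(-17,20 \right)} - 481 = \left(-8 - - \frac{17}{5}\right) - 481 = \left(-8 + \frac{17}{5}\right) - 481 = - \frac{23}{5} - 481 = - \frac{2428}{5}$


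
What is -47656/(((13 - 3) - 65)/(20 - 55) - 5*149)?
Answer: 83398/1301 ≈ 64.103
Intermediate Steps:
-47656/(((13 - 3) - 65)/(20 - 55) - 5*149) = -47656/((10 - 65)/(-35) - 745) = -47656/(-55*(-1/35) - 745) = -47656/(11/7 - 745) = -47656/(-5204/7) = -47656*(-7/5204) = 83398/1301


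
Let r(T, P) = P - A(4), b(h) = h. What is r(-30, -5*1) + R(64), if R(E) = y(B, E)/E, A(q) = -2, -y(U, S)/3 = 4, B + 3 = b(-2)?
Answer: -51/16 ≈ -3.1875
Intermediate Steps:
B = -5 (B = -3 - 2 = -5)
y(U, S) = -12 (y(U, S) = -3*4 = -12)
R(E) = -12/E
r(T, P) = 2 + P (r(T, P) = P - 1*(-2) = P + 2 = 2 + P)
r(-30, -5*1) + R(64) = (2 - 5*1) - 12/64 = (2 - 5) - 12*1/64 = -3 - 3/16 = -51/16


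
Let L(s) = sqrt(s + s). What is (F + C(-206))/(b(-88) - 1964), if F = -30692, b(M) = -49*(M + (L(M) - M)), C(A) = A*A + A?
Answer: -944193/178328 + 94227*I*sqrt(11)/178328 ≈ -5.2947 + 1.7525*I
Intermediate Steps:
C(A) = A + A**2 (C(A) = A**2 + A = A + A**2)
L(s) = sqrt(2)*sqrt(s) (L(s) = sqrt(2*s) = sqrt(2)*sqrt(s))
b(M) = -49*sqrt(2)*sqrt(M) (b(M) = -49*(M + (sqrt(2)*sqrt(M) - M)) = -49*(M + (-M + sqrt(2)*sqrt(M))) = -49*sqrt(2)*sqrt(M))
(F + C(-206))/(b(-88) - 1964) = (-30692 - 206*(1 - 206))/(-49*sqrt(2)*sqrt(-88) - 1964) = (-30692 - 206*(-205))/(-49*sqrt(2)*2*I*sqrt(22) - 1964) = (-30692 + 42230)/(-196*I*sqrt(11) - 1964) = 11538/(-1964 - 196*I*sqrt(11))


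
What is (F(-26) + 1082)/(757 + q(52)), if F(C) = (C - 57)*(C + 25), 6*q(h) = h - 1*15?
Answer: 6990/4579 ≈ 1.5265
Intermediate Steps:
q(h) = -5/2 + h/6 (q(h) = (h - 1*15)/6 = (h - 15)/6 = (-15 + h)/6 = -5/2 + h/6)
F(C) = (-57 + C)*(25 + C)
(F(-26) + 1082)/(757 + q(52)) = ((-1425 + (-26)² - 32*(-26)) + 1082)/(757 + (-5/2 + (⅙)*52)) = ((-1425 + 676 + 832) + 1082)/(757 + (-5/2 + 26/3)) = (83 + 1082)/(757 + 37/6) = 1165/(4579/6) = 1165*(6/4579) = 6990/4579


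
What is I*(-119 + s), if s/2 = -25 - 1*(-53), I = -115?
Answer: 7245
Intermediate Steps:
s = 56 (s = 2*(-25 - 1*(-53)) = 2*(-25 + 53) = 2*28 = 56)
I*(-119 + s) = -115*(-119 + 56) = -115*(-63) = 7245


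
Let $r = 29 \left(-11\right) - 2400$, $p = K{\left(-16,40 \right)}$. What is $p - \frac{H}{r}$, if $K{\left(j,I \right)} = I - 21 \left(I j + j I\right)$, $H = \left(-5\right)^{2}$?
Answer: $\frac{73195505}{2719} \approx 26920.0$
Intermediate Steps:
$H = 25$
$K{\left(j,I \right)} = I - 42 I j$ ($K{\left(j,I \right)} = I - 21 \left(I j + I j\right) = I - 21 \cdot 2 I j = I - 42 I j$)
$p = 26920$ ($p = 40 \left(1 - -672\right) = 40 \left(1 + 672\right) = 40 \cdot 673 = 26920$)
$r = -2719$ ($r = -319 - 2400 = -2719$)
$p - \frac{H}{r} = 26920 - \frac{25}{-2719} = 26920 - 25 \left(- \frac{1}{2719}\right) = 26920 - - \frac{25}{2719} = 26920 + \frac{25}{2719} = \frac{73195505}{2719}$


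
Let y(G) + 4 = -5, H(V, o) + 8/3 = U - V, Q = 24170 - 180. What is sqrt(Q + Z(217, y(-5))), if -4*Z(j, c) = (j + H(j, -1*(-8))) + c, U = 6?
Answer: sqrt(863691)/6 ≈ 154.89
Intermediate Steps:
Q = 23990
H(V, o) = 10/3 - V (H(V, o) = -8/3 + (6 - V) = 10/3 - V)
y(G) = -9 (y(G) = -4 - 5 = -9)
Z(j, c) = -5/6 - c/4 (Z(j, c) = -((j + (10/3 - j)) + c)/4 = -(10/3 + c)/4 = -5/6 - c/4)
sqrt(Q + Z(217, y(-5))) = sqrt(23990 + (-5/6 - 1/4*(-9))) = sqrt(23990 + (-5/6 + 9/4)) = sqrt(23990 + 17/12) = sqrt(287897/12) = sqrt(863691)/6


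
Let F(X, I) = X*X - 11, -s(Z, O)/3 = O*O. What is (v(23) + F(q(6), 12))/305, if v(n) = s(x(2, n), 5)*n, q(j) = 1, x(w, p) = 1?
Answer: -347/61 ≈ -5.6885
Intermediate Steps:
s(Z, O) = -3*O² (s(Z, O) = -3*O*O = -3*O²)
F(X, I) = -11 + X² (F(X, I) = X² - 11 = -11 + X²)
v(n) = -75*n (v(n) = (-3*5²)*n = (-3*25)*n = -75*n)
(v(23) + F(q(6), 12))/305 = (-75*23 + (-11 + 1²))/305 = (-1725 + (-11 + 1))/305 = (-1725 - 10)/305 = (1/305)*(-1735) = -347/61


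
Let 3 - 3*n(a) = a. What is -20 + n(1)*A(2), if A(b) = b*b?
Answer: -52/3 ≈ -17.333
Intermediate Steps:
n(a) = 1 - a/3
A(b) = b²
-20 + n(1)*A(2) = -20 + (1 - ⅓*1)*2² = -20 + (1 - ⅓)*4 = -20 + (⅔)*4 = -20 + 8/3 = -52/3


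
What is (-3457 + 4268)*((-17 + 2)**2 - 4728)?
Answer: -3651933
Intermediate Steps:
(-3457 + 4268)*((-17 + 2)**2 - 4728) = 811*((-15)**2 - 4728) = 811*(225 - 4728) = 811*(-4503) = -3651933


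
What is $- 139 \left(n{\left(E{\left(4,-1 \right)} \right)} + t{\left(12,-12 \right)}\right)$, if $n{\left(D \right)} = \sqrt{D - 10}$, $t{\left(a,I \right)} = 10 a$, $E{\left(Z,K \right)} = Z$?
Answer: $-16680 - 139 i \sqrt{6} \approx -16680.0 - 340.48 i$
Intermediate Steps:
$n{\left(D \right)} = \sqrt{-10 + D}$
$- 139 \left(n{\left(E{\left(4,-1 \right)} \right)} + t{\left(12,-12 \right)}\right) = - 139 \left(\sqrt{-10 + 4} + 10 \cdot 12\right) = - 139 \left(\sqrt{-6} + 120\right) = - 139 \left(i \sqrt{6} + 120\right) = - 139 \left(120 + i \sqrt{6}\right) = -16680 - 139 i \sqrt{6}$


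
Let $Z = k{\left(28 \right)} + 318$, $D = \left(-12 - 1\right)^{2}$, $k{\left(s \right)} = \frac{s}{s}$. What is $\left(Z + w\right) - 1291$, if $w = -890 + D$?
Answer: $-1693$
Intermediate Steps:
$k{\left(s \right)} = 1$
$D = 169$ ($D = \left(-13\right)^{2} = 169$)
$Z = 319$ ($Z = 1 + 318 = 319$)
$w = -721$ ($w = -890 + 169 = -721$)
$\left(Z + w\right) - 1291 = \left(319 - 721\right) - 1291 = -402 - 1291 = -1693$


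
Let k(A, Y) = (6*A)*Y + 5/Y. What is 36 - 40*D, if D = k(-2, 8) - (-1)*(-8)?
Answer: 4171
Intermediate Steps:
k(A, Y) = 5/Y + 6*A*Y (k(A, Y) = 6*A*Y + 5/Y = 5/Y + 6*A*Y)
D = -827/8 (D = (5/8 + 6*(-2)*8) - (-1)*(-8) = (5*(⅛) - 96) - 1*8 = (5/8 - 96) - 8 = -763/8 - 8 = -827/8 ≈ -103.38)
36 - 40*D = 36 - 40*(-827/8) = 36 + 4135 = 4171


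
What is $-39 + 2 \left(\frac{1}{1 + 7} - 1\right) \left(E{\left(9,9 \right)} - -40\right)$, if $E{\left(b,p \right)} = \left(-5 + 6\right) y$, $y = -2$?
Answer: $- \frac{211}{2} \approx -105.5$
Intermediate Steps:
$E{\left(b,p \right)} = -2$ ($E{\left(b,p \right)} = \left(-5 + 6\right) \left(-2\right) = 1 \left(-2\right) = -2$)
$-39 + 2 \left(\frac{1}{1 + 7} - 1\right) \left(E{\left(9,9 \right)} - -40\right) = -39 + 2 \left(\frac{1}{1 + 7} - 1\right) \left(-2 - -40\right) = -39 + 2 \left(\frac{1}{8} - 1\right) \left(-2 + 40\right) = -39 + 2 \left(\frac{1}{8} - 1\right) 38 = -39 + 2 \left(- \frac{7}{8}\right) 38 = -39 - \frac{133}{2} = - \frac{211}{2}$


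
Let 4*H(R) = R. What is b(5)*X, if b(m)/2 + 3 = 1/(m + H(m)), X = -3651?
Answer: 518442/25 ≈ 20738.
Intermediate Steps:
H(R) = R/4
b(m) = -6 + 8/(5*m) (b(m) = -6 + 2/(m + m/4) = -6 + 2/((5*m/4)) = -6 + 2*(4/(5*m)) = -6 + 8/(5*m))
b(5)*X = (-6 + (8/5)/5)*(-3651) = (-6 + (8/5)*(1/5))*(-3651) = (-6 + 8/25)*(-3651) = -142/25*(-3651) = 518442/25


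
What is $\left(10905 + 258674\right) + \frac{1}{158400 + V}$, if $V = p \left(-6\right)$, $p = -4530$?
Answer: $\frac{50028470821}{185580} \approx 2.6958 \cdot 10^{5}$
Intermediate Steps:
$V = 27180$ ($V = \left(-4530\right) \left(-6\right) = 27180$)
$\left(10905 + 258674\right) + \frac{1}{158400 + V} = \left(10905 + 258674\right) + \frac{1}{158400 + 27180} = 269579 + \frac{1}{185580} = \frac{50028470821}{185580}$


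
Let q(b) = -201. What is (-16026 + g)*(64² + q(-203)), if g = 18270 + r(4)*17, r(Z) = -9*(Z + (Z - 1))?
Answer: 4568835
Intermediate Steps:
r(Z) = 9 - 18*Z (r(Z) = -9*(Z + (-1 + Z)) = -9*(-1 + 2*Z) = 9 - 18*Z)
g = 17199 (g = 18270 + (9 - 18*4)*17 = 18270 + (9 - 72)*17 = 18270 - 63*17 = 18270 - 1071 = 17199)
(-16026 + g)*(64² + q(-203)) = (-16026 + 17199)*(64² - 201) = 1173*(4096 - 201) = 1173*3895 = 4568835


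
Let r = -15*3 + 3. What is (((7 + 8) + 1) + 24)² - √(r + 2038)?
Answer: 1600 - 2*√499 ≈ 1555.3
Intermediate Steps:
r = -42 (r = -45 + 3 = -42)
(((7 + 8) + 1) + 24)² - √(r + 2038) = (((7 + 8) + 1) + 24)² - √(-42 + 2038) = ((15 + 1) + 24)² - √1996 = (16 + 24)² - 2*√499 = 40² - 2*√499 = 1600 - 2*√499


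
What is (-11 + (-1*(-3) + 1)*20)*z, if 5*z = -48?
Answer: -3312/5 ≈ -662.40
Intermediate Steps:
z = -48/5 (z = (⅕)*(-48) = -48/5 ≈ -9.6000)
(-11 + (-1*(-3) + 1)*20)*z = (-11 + (-1*(-3) + 1)*20)*(-48/5) = (-11 + (3 + 1)*20)*(-48/5) = (-11 + 4*20)*(-48/5) = (-11 + 80)*(-48/5) = 69*(-48/5) = -3312/5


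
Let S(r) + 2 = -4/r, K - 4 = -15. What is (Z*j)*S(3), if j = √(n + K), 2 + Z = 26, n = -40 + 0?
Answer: -80*I*√51 ≈ -571.31*I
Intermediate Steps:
K = -11 (K = 4 - 15 = -11)
n = -40
S(r) = -2 - 4/r
Z = 24 (Z = -2 + 26 = 24)
j = I*√51 (j = √(-40 - 11) = √(-51) = I*√51 ≈ 7.1414*I)
(Z*j)*S(3) = (24*(I*√51))*(-2 - 4/3) = (24*I*√51)*(-2 - 4*⅓) = (24*I*√51)*(-2 - 4/3) = (24*I*√51)*(-10/3) = -80*I*√51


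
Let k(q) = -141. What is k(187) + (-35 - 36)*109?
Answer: -7880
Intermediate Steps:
k(187) + (-35 - 36)*109 = -141 + (-35 - 36)*109 = -141 - 71*109 = -141 - 7739 = -7880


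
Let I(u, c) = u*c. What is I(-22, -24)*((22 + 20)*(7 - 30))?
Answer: -510048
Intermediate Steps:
I(u, c) = c*u
I(-22, -24)*((22 + 20)*(7 - 30)) = (-24*(-22))*((22 + 20)*(7 - 30)) = 528*(42*(-23)) = 528*(-966) = -510048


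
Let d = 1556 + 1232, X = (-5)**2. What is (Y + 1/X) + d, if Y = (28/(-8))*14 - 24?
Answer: 67876/25 ≈ 2715.0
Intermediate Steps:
X = 25
Y = -73 (Y = (28*(-1/8))*14 - 24 = -7/2*14 - 24 = -49 - 24 = -73)
d = 2788
(Y + 1/X) + d = (-73 + 1/25) + 2788 = -1824/25 + 2788 = 67876/25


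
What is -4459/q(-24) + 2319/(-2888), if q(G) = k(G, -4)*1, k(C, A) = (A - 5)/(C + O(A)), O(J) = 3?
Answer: -90150101/8664 ≈ -10405.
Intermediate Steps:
k(C, A) = (-5 + A)/(3 + C) (k(C, A) = (A - 5)/(C + 3) = (-5 + A)/(3 + C))
q(G) = -9/(3 + G) (q(G) = ((-5 - 4)/(3 + G))*1 = (-9/(3 + G))*1 = -9/(3 + G)*1 = -9/(3 + G))
-4459/q(-24) + 2319/(-2888) = -4459/((-9/(3 - 24))) + 2319/(-2888) = -4459/((-9/(-21))) + 2319*(-1/2888) = -4459/((-9*(-1/21))) - 2319/2888 = -4459/3/7 - 2319/2888 = -4459*7/3 - 2319/2888 = -31213/3 - 2319/2888 = -90150101/8664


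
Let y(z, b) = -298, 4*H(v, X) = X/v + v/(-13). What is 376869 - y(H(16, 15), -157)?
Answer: 377167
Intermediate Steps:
H(v, X) = -v/52 + X/(4*v) (H(v, X) = (X/v + v/(-13))/4 = (X/v + v*(-1/13))/4 = (X/v - v/13)/4 = (-v/13 + X/v)/4 = -v/52 + X/(4*v))
376869 - y(H(16, 15), -157) = 376869 - 1*(-298) = 376869 + 298 = 377167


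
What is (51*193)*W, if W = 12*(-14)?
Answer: -1653624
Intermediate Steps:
W = -168
(51*193)*W = (51*193)*(-168) = 9843*(-168) = -1653624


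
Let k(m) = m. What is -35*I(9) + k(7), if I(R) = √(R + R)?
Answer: 7 - 105*√2 ≈ -141.49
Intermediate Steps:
I(R) = √2*√R (I(R) = √(2*R) = √2*√R)
-35*I(9) + k(7) = -35*√2*√9 + 7 = -35*√2*3 + 7 = -105*√2 + 7 = 7 - 105*√2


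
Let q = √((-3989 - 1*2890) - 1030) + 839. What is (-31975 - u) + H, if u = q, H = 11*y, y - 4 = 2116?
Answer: -9494 - I*√7909 ≈ -9494.0 - 88.933*I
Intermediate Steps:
y = 2120 (y = 4 + 2116 = 2120)
q = 839 + I*√7909 (q = √((-3989 - 2890) - 1030) + 839 = √(-6879 - 1030) + 839 = √(-7909) + 839 = I*√7909 + 839 = 839 + I*√7909 ≈ 839.0 + 88.933*I)
H = 23320 (H = 11*2120 = 23320)
u = 839 + I*√7909 ≈ 839.0 + 88.933*I
(-31975 - u) + H = (-31975 - (839 + I*√7909)) + 23320 = (-31975 + (-839 - I*√7909)) + 23320 = (-32814 - I*√7909) + 23320 = -9494 - I*√7909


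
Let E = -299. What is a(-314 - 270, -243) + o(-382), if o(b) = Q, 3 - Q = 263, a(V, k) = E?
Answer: -559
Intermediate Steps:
a(V, k) = -299
Q = -260 (Q = 3 - 1*263 = 3 - 263 = -260)
o(b) = -260
a(-314 - 270, -243) + o(-382) = -299 - 260 = -559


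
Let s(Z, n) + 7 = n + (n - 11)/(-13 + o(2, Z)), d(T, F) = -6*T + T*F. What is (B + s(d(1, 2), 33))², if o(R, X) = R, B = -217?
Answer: 37249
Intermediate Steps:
d(T, F) = -6*T + F*T
s(Z, n) = -6 + 10*n/11 (s(Z, n) = -7 + (n + (n - 11)/(-13 + 2)) = -7 + (n + (-11 + n)/(-11)) = -7 + (n + (-11 + n)*(-1/11)) = -7 + (n + (1 - n/11)) = -7 + (1 + 10*n/11) = -6 + 10*n/11)
(B + s(d(1, 2), 33))² = (-217 + (-6 + (10/11)*33))² = (-217 + (-6 + 30))² = (-217 + 24)² = (-193)² = 37249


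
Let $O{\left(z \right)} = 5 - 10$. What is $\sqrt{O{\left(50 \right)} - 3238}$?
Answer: $i \sqrt{3243} \approx 56.947 i$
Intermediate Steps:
$O{\left(z \right)} = -5$ ($O{\left(z \right)} = 5 - 10 = -5$)
$\sqrt{O{\left(50 \right)} - 3238} = \sqrt{-5 - 3238} = \sqrt{-3243} = i \sqrt{3243}$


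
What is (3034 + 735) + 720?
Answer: 4489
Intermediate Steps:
(3034 + 735) + 720 = 3769 + 720 = 4489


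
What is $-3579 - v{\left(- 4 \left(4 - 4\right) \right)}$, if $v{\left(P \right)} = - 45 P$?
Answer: $-3579$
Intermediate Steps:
$-3579 - v{\left(- 4 \left(4 - 4\right) \right)} = -3579 - - 45 \left(- 4 \left(4 - 4\right)\right) = -3579 - - 45 \left(\left(-4\right) 0\right) = -3579 - \left(-45\right) 0 = -3579 - 0 = -3579 + 0 = -3579$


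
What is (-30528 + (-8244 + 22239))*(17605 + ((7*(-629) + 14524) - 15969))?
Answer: -194378481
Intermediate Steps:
(-30528 + (-8244 + 22239))*(17605 + ((7*(-629) + 14524) - 15969)) = (-30528 + 13995)*(17605 + ((-4403 + 14524) - 15969)) = -16533*(17605 + (10121 - 15969)) = -16533*(17605 - 5848) = -16533*11757 = -194378481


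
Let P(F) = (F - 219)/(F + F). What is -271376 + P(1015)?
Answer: -275446242/1015 ≈ -2.7138e+5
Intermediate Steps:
P(F) = (-219 + F)/(2*F) (P(F) = (-219 + F)/((2*F)) = (-219 + F)*(1/(2*F)) = (-219 + F)/(2*F))
-271376 + P(1015) = -271376 + (½)*(-219 + 1015)/1015 = -271376 + (½)*(1/1015)*796 = -271376 + 398/1015 = -275446242/1015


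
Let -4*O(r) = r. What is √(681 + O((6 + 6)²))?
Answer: √645 ≈ 25.397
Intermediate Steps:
O(r) = -r/4
√(681 + O((6 + 6)²)) = √(681 - (6 + 6)²/4) = √(681 - ¼*12²) = √(681 - ¼*144) = √(681 - 36) = √645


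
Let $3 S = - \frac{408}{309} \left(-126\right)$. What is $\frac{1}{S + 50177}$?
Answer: $\frac{103}{5173943} \approx 1.9907 \cdot 10^{-5}$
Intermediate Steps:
$S = \frac{5712}{103}$ ($S = \frac{- \frac{408}{309} \left(-126\right)}{3} = \frac{\left(-408\right) \frac{1}{309} \left(-126\right)}{3} = \frac{\left(- \frac{136}{103}\right) \left(-126\right)}{3} = \frac{1}{3} \cdot \frac{17136}{103} = \frac{5712}{103} \approx 55.456$)
$\frac{1}{S + 50177} = \frac{1}{\frac{5712}{103} + 50177} = \frac{1}{\frac{5173943}{103}} = \frac{103}{5173943}$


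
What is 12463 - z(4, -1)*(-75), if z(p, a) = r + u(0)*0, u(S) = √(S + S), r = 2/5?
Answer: 12493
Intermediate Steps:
r = ⅖ (r = 2*(⅕) = ⅖ ≈ 0.40000)
u(S) = √2*√S (u(S) = √(2*S) = √2*√S)
z(p, a) = ⅖ (z(p, a) = ⅖ + (√2*√0)*0 = ⅖ + (√2*0)*0 = ⅖ + 0*0 = ⅖ + 0 = ⅖)
12463 - z(4, -1)*(-75) = 12463 - 2*(-75)/5 = 12463 - 1*(-30) = 12463 + 30 = 12493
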